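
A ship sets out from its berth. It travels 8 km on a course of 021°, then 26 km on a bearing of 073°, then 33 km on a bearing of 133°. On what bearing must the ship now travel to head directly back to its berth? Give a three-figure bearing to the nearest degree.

278°

Leg 1 (021°, 8 km): east 8 sin 21° = 2.87, north 8 cos 21° = 7.47
Leg 2 (073°, 26 km): east 26 sin 73° = 24.86, north 26 cos 73° = 7.60
Leg 3 (133°, 33 km): east 33 sin 133° = 24.13, north 33 cos 133° = -22.51
Net displacement: 51.87 east, -7.44 north. Direction back to start is (-51.87, 7.44): bearing = atan2(-51.87, 7.44) mod 360° = 278.16° ≈ 278°.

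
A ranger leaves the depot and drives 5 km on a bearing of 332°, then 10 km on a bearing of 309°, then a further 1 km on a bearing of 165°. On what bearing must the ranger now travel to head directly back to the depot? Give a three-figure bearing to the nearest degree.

Leg 1 (332°, 5 km): east 5 sin 332° = -2.35, north 5 cos 332° = 4.41
Leg 2 (309°, 10 km): east 10 sin 309° = -7.77, north 10 cos 309° = 6.29
Leg 3 (165°, 1 km): east 1 sin 165° = 0.26, north 1 cos 165° = -0.97
Net displacement: -9.86 east, 9.74 north. Direction back to start is (9.86, -9.74): bearing = atan2(9.86, -9.74) mod 360° = 134.66° ≈ 135°.

135°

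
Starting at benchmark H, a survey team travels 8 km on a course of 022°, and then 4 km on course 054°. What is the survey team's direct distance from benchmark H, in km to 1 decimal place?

11.6 km

Leg 1 (022°, 8 km): east 8 sin 22° = 3.00, north 8 cos 22° = 7.42
Leg 2 (054°, 4 km): east 4 sin 54° = 3.24, north 4 cos 54° = 2.35
Net: 6.23 east, 9.77 north. Distance = √((6.23)² + (9.77)²) = 11.588 km.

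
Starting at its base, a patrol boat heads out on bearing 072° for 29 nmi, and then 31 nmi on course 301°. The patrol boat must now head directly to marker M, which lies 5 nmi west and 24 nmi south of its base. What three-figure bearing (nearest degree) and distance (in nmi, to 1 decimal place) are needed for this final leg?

Leg 1 (072°, 29 nmi): east 29 sin 72° = 27.58, north 29 cos 72° = 8.96
Leg 2 (301°, 31 nmi): east 31 sin 301° = -26.57, north 31 cos 301° = 15.97
Current position: (1.01, 24.93). Target: (-5, -24). Remaining: Δeast = -6.01, Δnorth = -48.93.
Bearing = atan2(-6.01, -48.93) mod 360° = 187.00°; distance = √((-6.01)² + (-48.93)²) = 49.295 nmi.

187°, 49.3 nmi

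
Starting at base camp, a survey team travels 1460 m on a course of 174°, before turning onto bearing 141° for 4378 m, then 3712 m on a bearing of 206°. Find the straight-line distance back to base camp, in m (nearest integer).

Leg 1 (174°, 1460 m): east 1460 sin 174° = 152.61, north 1460 cos 174° = -1452.00
Leg 2 (141°, 4378 m): east 4378 sin 141° = 2755.16, north 4378 cos 141° = -3402.35
Leg 3 (206°, 3712 m): east 3712 sin 206° = -1627.23, north 3712 cos 206° = -3336.32
Net: 1280.54 east, -8190.67 north. Distance = √((1280.54)² + (-8190.67)²) = 8290.167 m.

8290 m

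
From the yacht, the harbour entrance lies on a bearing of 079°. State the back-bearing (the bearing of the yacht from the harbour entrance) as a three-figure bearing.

Back-bearing = 079° + 180° = 259°.

259°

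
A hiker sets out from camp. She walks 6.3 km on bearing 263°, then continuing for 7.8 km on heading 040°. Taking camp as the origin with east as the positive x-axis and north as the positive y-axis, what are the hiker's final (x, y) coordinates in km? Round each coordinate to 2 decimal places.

Leg 1 (263°, 6.3 km): east 6.3 sin 263° = -6.25, north 6.3 cos 263° = -0.77
Leg 2 (040°, 7.8 km): east 7.8 sin 40° = 5.01, north 7.8 cos 40° = 5.98
Summing: -1.24 km east, 5.21 km north → (-1.24, 5.21).

(-1.24, 5.21)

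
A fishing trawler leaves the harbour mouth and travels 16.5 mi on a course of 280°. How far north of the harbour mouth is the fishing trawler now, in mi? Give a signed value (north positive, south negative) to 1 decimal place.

2.9 mi

Leg 1 (280°, 16.5 mi): east 16.5 sin 280° = -16.25, north 16.5 cos 280° = 2.87
Net north component: 2.87 mi.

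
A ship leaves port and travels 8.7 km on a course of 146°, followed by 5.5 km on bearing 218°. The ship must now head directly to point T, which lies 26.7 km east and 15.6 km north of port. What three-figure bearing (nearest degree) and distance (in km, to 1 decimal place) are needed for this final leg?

043°, 37.1 km

Leg 1 (146°, 8.7 km): east 8.7 sin 146° = 4.86, north 8.7 cos 146° = -7.21
Leg 2 (218°, 5.5 km): east 5.5 sin 218° = -3.39, north 5.5 cos 218° = -4.33
Current position: (1.48, -11.55). Target: (26.7, 15.6). Remaining: Δeast = 25.22, Δnorth = 27.15.
Bearing = atan2(25.22, 27.15) mod 360° = 42.89°; distance = √((25.22)² + (27.15)²) = 37.055 km.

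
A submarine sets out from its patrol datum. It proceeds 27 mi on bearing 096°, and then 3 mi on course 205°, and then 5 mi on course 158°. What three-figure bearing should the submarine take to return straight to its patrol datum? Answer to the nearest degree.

Leg 1 (096°, 27 mi): east 27 sin 96° = 26.85, north 27 cos 96° = -2.82
Leg 2 (205°, 3 mi): east 3 sin 205° = -1.27, north 3 cos 205° = -2.72
Leg 3 (158°, 5 mi): east 5 sin 158° = 1.87, north 5 cos 158° = -4.64
Net displacement: 27.46 east, -10.18 north. Direction back to start is (-27.46, 10.18): bearing = atan2(-27.46, 10.18) mod 360° = 290.34° ≈ 290°.

290°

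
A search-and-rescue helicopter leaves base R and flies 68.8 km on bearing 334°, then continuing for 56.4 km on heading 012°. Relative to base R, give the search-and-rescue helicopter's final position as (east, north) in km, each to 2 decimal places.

(-18.43, 117.00)

Leg 1 (334°, 68.8 km): east 68.8 sin 334° = -30.16, north 68.8 cos 334° = 61.84
Leg 2 (012°, 56.4 km): east 56.4 sin 12° = 11.73, north 56.4 cos 12° = 55.17
Summing: -18.43 km east, 117.00 km north → (-18.43, 117.00).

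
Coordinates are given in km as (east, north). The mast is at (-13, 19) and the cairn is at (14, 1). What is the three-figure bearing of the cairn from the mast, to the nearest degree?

124°

Δeast = 14 − -13 = 27.00; Δnorth = 1 − 19 = -18.00.
Bearing = atan2(Δeast, Δnorth) mod 360° = 123.69° ≈ 124°.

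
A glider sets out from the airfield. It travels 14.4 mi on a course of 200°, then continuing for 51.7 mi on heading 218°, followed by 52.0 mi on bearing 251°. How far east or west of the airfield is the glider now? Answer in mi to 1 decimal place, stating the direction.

85.9 mi west

Leg 1 (200°, 14.4 mi): east 14.4 sin 200° = -4.93, north 14.4 cos 200° = -13.53
Leg 2 (218°, 51.7 mi): east 51.7 sin 218° = -31.83, north 51.7 cos 218° = -40.74
Leg 3 (251°, 52.0 mi): east 52.0 sin 251° = -49.17, north 52.0 cos 251° = -16.93
Net east component: -85.92 mi.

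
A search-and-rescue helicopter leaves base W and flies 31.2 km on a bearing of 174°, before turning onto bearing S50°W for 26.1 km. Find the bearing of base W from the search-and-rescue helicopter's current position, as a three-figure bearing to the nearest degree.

Leg 1 (174°, 31.2 km): east 31.2 sin 174° = 3.26, north 31.2 cos 174° = -31.03
Leg 2 (S50°W, 26.1 km): east 26.1 sin 230° = -19.99, north 26.1 cos 230° = -16.78
Net displacement: -16.73 east, -47.81 north. Direction back to start is (16.73, 47.81): bearing = atan2(16.73, 47.81) mod 360° = 19.29° ≈ 019°.

019°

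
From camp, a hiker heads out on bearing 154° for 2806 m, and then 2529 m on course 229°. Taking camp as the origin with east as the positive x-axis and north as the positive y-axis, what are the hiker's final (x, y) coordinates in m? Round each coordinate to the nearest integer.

Leg 1 (154°, 2806 m): east 2806 sin 154° = 1230.07, north 2806 cos 154° = -2522.02
Leg 2 (229°, 2529 m): east 2529 sin 229° = -1908.66, north 2529 cos 229° = -1659.17
Summing: -678.59 m east, -4181.19 m north → (-679, -4181).

(-679, -4181)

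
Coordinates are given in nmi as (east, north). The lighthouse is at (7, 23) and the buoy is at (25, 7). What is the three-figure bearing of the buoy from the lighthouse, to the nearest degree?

Δeast = 25 − 7 = 18.00; Δnorth = 7 − 23 = -16.00.
Bearing = atan2(Δeast, Δnorth) mod 360° = 131.63° ≈ 132°.

132°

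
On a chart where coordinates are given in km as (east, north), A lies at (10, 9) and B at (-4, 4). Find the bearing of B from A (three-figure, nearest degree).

250°

Δeast = -4 − 10 = -14.00; Δnorth = 4 − 9 = -5.00.
Bearing = atan2(Δeast, Δnorth) mod 360° = 250.35° ≈ 250°.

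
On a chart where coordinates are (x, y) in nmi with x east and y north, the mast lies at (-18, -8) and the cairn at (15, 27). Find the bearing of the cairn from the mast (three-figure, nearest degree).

Δeast = 15 − -18 = 33.00; Δnorth = 27 − -8 = 35.00.
Bearing = atan2(Δeast, Δnorth) mod 360° = 43.32° ≈ 043°.

043°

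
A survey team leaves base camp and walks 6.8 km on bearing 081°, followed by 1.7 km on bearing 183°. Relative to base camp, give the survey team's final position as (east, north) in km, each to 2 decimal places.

Leg 1 (081°, 6.8 km): east 6.8 sin 81° = 6.72, north 6.8 cos 81° = 1.06
Leg 2 (183°, 1.7 km): east 1.7 sin 183° = -0.09, north 1.7 cos 183° = -1.70
Summing: 6.63 km east, -0.63 km north → (6.63, -0.63).

(6.63, -0.63)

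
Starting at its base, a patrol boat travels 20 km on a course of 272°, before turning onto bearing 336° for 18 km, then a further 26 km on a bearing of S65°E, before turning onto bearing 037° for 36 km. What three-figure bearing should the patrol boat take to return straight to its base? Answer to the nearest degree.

207°

Leg 1 (272°, 20 km): east 20 sin 272° = -19.99, north 20 cos 272° = 0.70
Leg 2 (336°, 18 km): east 18 sin 336° = -7.32, north 18 cos 336° = 16.44
Leg 3 (S65°E, 26 km): east 26 sin 115° = 23.56, north 26 cos 115° = -10.99
Leg 4 (037°, 36 km): east 36 sin 37° = 21.67, north 36 cos 37° = 28.75
Net displacement: 17.92 east, 34.90 north. Direction back to start is (-17.92, -34.90): bearing = atan2(-17.92, -34.90) mod 360° = 207.18° ≈ 207°.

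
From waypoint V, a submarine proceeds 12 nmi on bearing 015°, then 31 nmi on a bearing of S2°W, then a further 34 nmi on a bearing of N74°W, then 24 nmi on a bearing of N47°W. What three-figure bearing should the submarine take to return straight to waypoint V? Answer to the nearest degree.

098°

Leg 1 (015°, 12 nmi): east 12 sin 15° = 3.11, north 12 cos 15° = 11.59
Leg 2 (S2°W, 31 nmi): east 31 sin 182° = -1.08, north 31 cos 182° = -30.98
Leg 3 (N74°W, 34 nmi): east 34 sin 286° = -32.68, north 34 cos 286° = 9.37
Leg 4 (N47°W, 24 nmi): east 24 sin 313° = -17.55, north 24 cos 313° = 16.37
Net displacement: -48.21 east, 6.35 north. Direction back to start is (48.21, -6.35): bearing = atan2(48.21, -6.35) mod 360° = 97.50° ≈ 098°.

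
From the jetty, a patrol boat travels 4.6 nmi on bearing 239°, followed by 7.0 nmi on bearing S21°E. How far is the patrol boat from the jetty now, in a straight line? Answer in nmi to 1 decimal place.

Leg 1 (239°, 4.6 nmi): east 4.6 sin 239° = -3.94, north 4.6 cos 239° = -2.37
Leg 2 (S21°E, 7.0 nmi): east 7.0 sin 159° = 2.51, north 7.0 cos 159° = -6.54
Net: -1.43 east, -8.90 north. Distance = √((-1.43)² + (-8.90)²) = 9.019 nmi.

9.0 nmi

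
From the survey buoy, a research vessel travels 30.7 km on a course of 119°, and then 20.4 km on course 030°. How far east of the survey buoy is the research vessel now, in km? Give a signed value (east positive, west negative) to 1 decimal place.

37.1 km

Leg 1 (119°, 30.7 km): east 30.7 sin 119° = 26.85, north 30.7 cos 119° = -14.88
Leg 2 (030°, 20.4 km): east 20.4 sin 30° = 10.20, north 20.4 cos 30° = 17.67
Net east component: 37.05 km.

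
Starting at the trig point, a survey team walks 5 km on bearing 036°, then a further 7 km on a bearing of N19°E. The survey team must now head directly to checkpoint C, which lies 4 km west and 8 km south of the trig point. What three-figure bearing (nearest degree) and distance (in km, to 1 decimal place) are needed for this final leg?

206°, 20.8 km

Leg 1 (036°, 5 km): east 5 sin 36° = 2.94, north 5 cos 36° = 4.05
Leg 2 (N19°E, 7 km): east 7 sin 19° = 2.28, north 7 cos 19° = 6.62
Current position: (5.22, 10.66). Target: (-4, -8). Remaining: Δeast = -9.22, Δnorth = -18.66.
Bearing = atan2(-9.22, -18.66) mod 360° = 206.28°; distance = √((-9.22)² + (-18.66)²) = 20.816 km.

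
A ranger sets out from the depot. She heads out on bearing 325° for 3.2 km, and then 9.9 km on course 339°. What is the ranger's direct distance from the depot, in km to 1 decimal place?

Leg 1 (325°, 3.2 km): east 3.2 sin 325° = -1.84, north 3.2 cos 325° = 2.62
Leg 2 (339°, 9.9 km): east 9.9 sin 339° = -3.55, north 9.9 cos 339° = 9.24
Net: -5.38 east, 11.86 north. Distance = √((-5.38)² + (11.86)²) = 13.028 km.

13.0 km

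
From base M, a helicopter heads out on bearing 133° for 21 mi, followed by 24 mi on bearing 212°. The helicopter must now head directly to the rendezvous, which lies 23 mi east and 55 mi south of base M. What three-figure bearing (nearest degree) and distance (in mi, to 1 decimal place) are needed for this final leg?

135°, 28.8 mi

Leg 1 (133°, 21 mi): east 21 sin 133° = 15.36, north 21 cos 133° = -14.32
Leg 2 (212°, 24 mi): east 24 sin 212° = -12.72, north 24 cos 212° = -20.35
Current position: (2.64, -34.68). Target: (23, -55). Remaining: Δeast = 20.36, Δnorth = -20.32.
Bearing = atan2(20.36, -20.32) mod 360° = 134.95°; distance = √((20.36)² + (-20.32)²) = 28.768 mi.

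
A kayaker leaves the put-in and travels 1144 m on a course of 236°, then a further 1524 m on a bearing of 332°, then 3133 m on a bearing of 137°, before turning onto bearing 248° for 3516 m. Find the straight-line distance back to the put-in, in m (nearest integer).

4024 m

Leg 1 (236°, 1144 m): east 1144 sin 236° = -948.42, north 1144 cos 236° = -639.72
Leg 2 (332°, 1524 m): east 1524 sin 332° = -715.47, north 1524 cos 332° = 1345.61
Leg 3 (137°, 3133 m): east 3133 sin 137° = 2136.70, north 3133 cos 137° = -2291.33
Leg 4 (248°, 3516 m): east 3516 sin 248° = -3259.98, north 3516 cos 248° = -1317.12
Net: -2787.17 east, -2902.55 north. Distance = √((-2787.17)² + (-2902.55)²) = 4024.069 m.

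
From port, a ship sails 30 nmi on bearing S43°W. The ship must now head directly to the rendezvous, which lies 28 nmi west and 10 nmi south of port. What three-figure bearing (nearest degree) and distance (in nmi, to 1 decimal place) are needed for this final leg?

328°, 14.1 nmi

Leg 1 (S43°W, 30 nmi): east 30 sin 223° = -20.46, north 30 cos 223° = -21.94
Current position: (-20.46, -21.94). Target: (-28, -10). Remaining: Δeast = -7.54, Δnorth = 11.94.
Bearing = atan2(-7.54, 11.94) mod 360° = 327.73°; distance = √((-7.54)² + (11.94)²) = 14.122 nmi.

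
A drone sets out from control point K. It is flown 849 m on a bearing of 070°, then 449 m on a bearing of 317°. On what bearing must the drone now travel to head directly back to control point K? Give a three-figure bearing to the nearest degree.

218°

Leg 1 (070°, 849 m): east 849 sin 70° = 797.80, north 849 cos 70° = 290.38
Leg 2 (317°, 449 m): east 449 sin 317° = -306.22, north 449 cos 317° = 328.38
Net displacement: 491.58 east, 618.75 north. Direction back to start is (-491.58, -618.75): bearing = atan2(-491.58, -618.75) mod 360° = 218.47° ≈ 218°.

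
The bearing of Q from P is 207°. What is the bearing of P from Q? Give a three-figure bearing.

027°

Back-bearing = 207° − 180° = 027°.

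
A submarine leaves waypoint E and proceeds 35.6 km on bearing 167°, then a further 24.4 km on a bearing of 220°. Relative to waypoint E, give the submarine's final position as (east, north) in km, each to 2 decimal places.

Leg 1 (167°, 35.6 km): east 35.6 sin 167° = 8.01, north 35.6 cos 167° = -34.69
Leg 2 (220°, 24.4 km): east 24.4 sin 220° = -15.68, north 24.4 cos 220° = -18.69
Summing: -7.68 km east, -53.38 km north → (-7.68, -53.38).

(-7.68, -53.38)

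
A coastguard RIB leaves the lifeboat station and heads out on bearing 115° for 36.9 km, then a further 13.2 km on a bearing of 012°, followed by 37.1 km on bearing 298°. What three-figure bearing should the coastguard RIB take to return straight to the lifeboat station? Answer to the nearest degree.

Leg 1 (115°, 36.9 km): east 36.9 sin 115° = 33.44, north 36.9 cos 115° = -15.59
Leg 2 (012°, 13.2 km): east 13.2 sin 12° = 2.74, north 13.2 cos 12° = 12.91
Leg 3 (298°, 37.1 km): east 37.1 sin 298° = -32.76, north 37.1 cos 298° = 17.42
Net displacement: 3.43 east, 14.73 north. Direction back to start is (-3.43, -14.73): bearing = atan2(-3.43, -14.73) mod 360° = 193.10° ≈ 193°.

193°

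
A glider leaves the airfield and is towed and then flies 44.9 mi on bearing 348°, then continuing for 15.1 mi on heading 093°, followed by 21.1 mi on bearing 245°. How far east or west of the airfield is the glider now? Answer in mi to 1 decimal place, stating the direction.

Leg 1 (348°, 44.9 mi): east 44.9 sin 348° = -9.34, north 44.9 cos 348° = 43.92
Leg 2 (093°, 15.1 mi): east 15.1 sin 93° = 15.08, north 15.1 cos 93° = -0.79
Leg 3 (245°, 21.1 mi): east 21.1 sin 245° = -19.12, north 21.1 cos 245° = -8.92
Net east component: -13.38 mi.

13.4 mi west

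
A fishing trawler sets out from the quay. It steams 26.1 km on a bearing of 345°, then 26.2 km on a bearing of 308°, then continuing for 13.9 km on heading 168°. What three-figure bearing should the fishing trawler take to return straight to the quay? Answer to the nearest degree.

139°

Leg 1 (345°, 26.1 km): east 26.1 sin 345° = -6.76, north 26.1 cos 345° = 25.21
Leg 2 (308°, 26.2 km): east 26.2 sin 308° = -20.65, north 26.2 cos 308° = 16.13
Leg 3 (168°, 13.9 km): east 13.9 sin 168° = 2.89, north 13.9 cos 168° = -13.60
Net displacement: -24.51 east, 27.74 north. Direction back to start is (24.51, -27.74): bearing = atan2(24.51, -27.74) mod 360° = 138.54° ≈ 139°.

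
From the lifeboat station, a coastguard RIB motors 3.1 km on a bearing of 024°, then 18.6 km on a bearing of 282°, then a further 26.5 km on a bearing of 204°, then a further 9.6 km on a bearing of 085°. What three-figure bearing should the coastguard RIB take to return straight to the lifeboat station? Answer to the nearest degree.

047°

Leg 1 (024°, 3.1 km): east 3.1 sin 24° = 1.26, north 3.1 cos 24° = 2.83
Leg 2 (282°, 18.6 km): east 18.6 sin 282° = -18.19, north 18.6 cos 282° = 3.87
Leg 3 (204°, 26.5 km): east 26.5 sin 204° = -10.78, north 26.5 cos 204° = -24.21
Leg 4 (085°, 9.6 km): east 9.6 sin 85° = 9.56, north 9.6 cos 85° = 0.84
Net displacement: -18.15 east, -16.67 north. Direction back to start is (18.15, 16.67): bearing = atan2(18.15, 16.67) mod 360° = 47.42° ≈ 047°.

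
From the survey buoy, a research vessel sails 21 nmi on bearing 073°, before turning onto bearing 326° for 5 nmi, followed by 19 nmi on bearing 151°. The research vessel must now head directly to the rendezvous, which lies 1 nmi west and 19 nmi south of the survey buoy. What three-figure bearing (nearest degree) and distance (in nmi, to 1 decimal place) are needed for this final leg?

Leg 1 (073°, 21 nmi): east 21 sin 73° = 20.08, north 21 cos 73° = 6.14
Leg 2 (326°, 5 nmi): east 5 sin 326° = -2.80, north 5 cos 326° = 4.15
Leg 3 (151°, 19 nmi): east 19 sin 151° = 9.21, north 19 cos 151° = -16.62
Current position: (26.50, -6.33). Target: (-1, -19). Remaining: Δeast = -27.50, Δnorth = -12.67.
Bearing = atan2(-27.50, -12.67) mod 360° = 245.27°; distance = √((-27.50)² + (-12.67)²) = 30.275 nmi.

245°, 30.3 nmi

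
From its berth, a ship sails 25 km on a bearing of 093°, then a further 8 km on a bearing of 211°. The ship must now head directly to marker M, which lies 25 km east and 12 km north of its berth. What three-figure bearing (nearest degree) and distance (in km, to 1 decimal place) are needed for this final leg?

Leg 1 (093°, 25 km): east 25 sin 93° = 24.97, north 25 cos 93° = -1.31
Leg 2 (211°, 8 km): east 8 sin 211° = -4.12, north 8 cos 211° = -6.86
Current position: (20.85, -8.17). Target: (25, 12). Remaining: Δeast = 4.15, Δnorth = 20.17.
Bearing = atan2(4.15, 20.17) mod 360° = 11.64°; distance = √((4.15)² + (20.17)²) = 20.589 km.

012°, 20.6 km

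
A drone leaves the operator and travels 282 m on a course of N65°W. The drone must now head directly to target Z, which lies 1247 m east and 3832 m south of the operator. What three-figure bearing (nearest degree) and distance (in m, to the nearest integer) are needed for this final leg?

Leg 1 (N65°W, 282 m): east 282 sin 295° = -255.58, north 282 cos 295° = 119.18
Current position: (-255.58, 119.18). Target: (1247, -3832). Remaining: Δeast = 1502.58, Δnorth = -3951.18.
Bearing = atan2(1502.58, -3951.18) mod 360° = 159.18°; distance = √((1502.58)² + (-3951.18)²) = 4227.239 m.

159°, 4227 m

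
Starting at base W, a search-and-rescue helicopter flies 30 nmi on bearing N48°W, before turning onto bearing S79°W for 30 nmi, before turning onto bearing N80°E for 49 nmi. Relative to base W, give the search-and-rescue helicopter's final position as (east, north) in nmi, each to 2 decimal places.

Leg 1 (N48°W, 30 nmi): east 30 sin 312° = -22.29, north 30 cos 312° = 20.07
Leg 2 (S79°W, 30 nmi): east 30 sin 259° = -29.45, north 30 cos 259° = -5.72
Leg 3 (N80°E, 49 nmi): east 49 sin 80° = 48.26, north 49 cos 80° = 8.51
Summing: -3.49 nmi east, 22.86 nmi north → (-3.49, 22.86).

(-3.49, 22.86)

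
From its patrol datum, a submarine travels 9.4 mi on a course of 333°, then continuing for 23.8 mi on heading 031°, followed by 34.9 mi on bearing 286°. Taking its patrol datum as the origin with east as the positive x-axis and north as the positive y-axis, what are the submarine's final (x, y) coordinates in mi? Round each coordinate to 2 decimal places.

(-25.56, 38.40)

Leg 1 (333°, 9.4 mi): east 9.4 sin 333° = -4.27, north 9.4 cos 333° = 8.38
Leg 2 (031°, 23.8 mi): east 23.8 sin 31° = 12.26, north 23.8 cos 31° = 20.40
Leg 3 (286°, 34.9 mi): east 34.9 sin 286° = -33.55, north 34.9 cos 286° = 9.62
Summing: -25.56 mi east, 38.40 mi north → (-25.56, 38.40).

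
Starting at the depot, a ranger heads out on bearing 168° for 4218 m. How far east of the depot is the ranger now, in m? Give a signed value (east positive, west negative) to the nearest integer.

Leg 1 (168°, 4218 m): east 4218 sin 168° = 876.97, north 4218 cos 168° = -4125.83
Net east component: 876.97 m.

877 m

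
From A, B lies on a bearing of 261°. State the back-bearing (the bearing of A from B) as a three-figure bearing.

081°

Back-bearing = 261° − 180° = 081°.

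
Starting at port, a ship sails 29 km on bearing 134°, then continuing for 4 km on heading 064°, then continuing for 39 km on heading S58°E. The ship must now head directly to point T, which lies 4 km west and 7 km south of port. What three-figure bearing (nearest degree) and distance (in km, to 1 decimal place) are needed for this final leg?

298°, 69.4 km

Leg 1 (134°, 29 km): east 29 sin 134° = 20.86, north 29 cos 134° = -20.15
Leg 2 (064°, 4 km): east 4 sin 64° = 3.60, north 4 cos 64° = 1.75
Leg 3 (S58°E, 39 km): east 39 sin 122° = 33.07, north 39 cos 122° = -20.67
Current position: (57.53, -39.06). Target: (-4, -7). Remaining: Δeast = -61.53, Δnorth = 32.06.
Bearing = atan2(-61.53, 32.06) mod 360° = 297.52°; distance = √((-61.53)² + (32.06)²) = 69.381 km.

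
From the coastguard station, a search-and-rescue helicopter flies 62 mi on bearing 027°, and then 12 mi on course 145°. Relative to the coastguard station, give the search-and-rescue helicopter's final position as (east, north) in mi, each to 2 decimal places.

Leg 1 (027°, 62 mi): east 62 sin 27° = 28.15, north 62 cos 27° = 55.24
Leg 2 (145°, 12 mi): east 12 sin 145° = 6.88, north 12 cos 145° = -9.83
Summing: 35.03 mi east, 45.41 mi north → (35.03, 45.41).

(35.03, 45.41)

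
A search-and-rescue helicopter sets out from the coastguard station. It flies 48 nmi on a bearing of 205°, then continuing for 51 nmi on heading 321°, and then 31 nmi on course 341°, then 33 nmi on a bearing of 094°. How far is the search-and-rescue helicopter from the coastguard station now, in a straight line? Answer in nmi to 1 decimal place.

Leg 1 (205°, 48 nmi): east 48 sin 205° = -20.29, north 48 cos 205° = -43.50
Leg 2 (321°, 51 nmi): east 51 sin 321° = -32.10, north 51 cos 321° = 39.63
Leg 3 (341°, 31 nmi): east 31 sin 341° = -10.09, north 31 cos 341° = 29.31
Leg 4 (094°, 33 nmi): east 33 sin 94° = 32.92, north 33 cos 94° = -2.30
Net: -29.55 east, 23.14 north. Distance = √((-29.55)² + (23.14)²) = 37.536 nmi.

37.5 nmi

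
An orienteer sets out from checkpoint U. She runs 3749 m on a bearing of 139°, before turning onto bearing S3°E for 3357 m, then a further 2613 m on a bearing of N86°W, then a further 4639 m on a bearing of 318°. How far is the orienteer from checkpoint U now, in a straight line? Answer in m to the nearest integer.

3996 m

Leg 1 (139°, 3749 m): east 3749 sin 139° = 2459.57, north 3749 cos 139° = -2829.41
Leg 2 (S3°E, 3357 m): east 3357 sin 177° = 175.69, north 3357 cos 177° = -3352.40
Leg 3 (N86°W, 2613 m): east 2613 sin 274° = -2606.63, north 2613 cos 274° = 182.27
Leg 4 (318°, 4639 m): east 4639 sin 318° = -3104.10, north 4639 cos 318° = 3447.45
Net: -3075.47 east, -2552.08 north. Distance = √((-3075.47)² + (-2552.08)²) = 3996.457 m.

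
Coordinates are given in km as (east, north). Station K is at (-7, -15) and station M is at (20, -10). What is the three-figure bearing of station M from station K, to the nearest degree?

Δeast = 20 − -7 = 27.00; Δnorth = -10 − -15 = 5.00.
Bearing = atan2(Δeast, Δnorth) mod 360° = 79.51° ≈ 080°.

080°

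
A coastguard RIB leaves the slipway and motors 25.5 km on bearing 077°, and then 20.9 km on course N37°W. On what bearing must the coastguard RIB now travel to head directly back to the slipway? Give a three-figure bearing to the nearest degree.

209°

Leg 1 (077°, 25.5 km): east 25.5 sin 77° = 24.85, north 25.5 cos 77° = 5.74
Leg 2 (N37°W, 20.9 km): east 20.9 sin 323° = -12.58, north 20.9 cos 323° = 16.69
Net displacement: 12.27 east, 22.43 north. Direction back to start is (-12.27, -22.43): bearing = atan2(-12.27, -22.43) mod 360° = 208.68° ≈ 209°.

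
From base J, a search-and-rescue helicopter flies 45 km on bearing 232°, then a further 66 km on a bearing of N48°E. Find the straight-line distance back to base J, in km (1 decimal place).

Leg 1 (232°, 45 km): east 45 sin 232° = -35.46, north 45 cos 232° = -27.70
Leg 2 (N48°E, 66 km): east 66 sin 48° = 49.05, north 66 cos 48° = 44.16
Net: 13.59 east, 16.46 north. Distance = √((13.59)² + (16.46)²) = 21.342 km.

21.3 km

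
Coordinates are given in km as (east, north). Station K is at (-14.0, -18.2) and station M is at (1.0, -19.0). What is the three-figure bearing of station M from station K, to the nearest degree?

093°

Δeast = 1.0 − -14.0 = 15.00; Δnorth = -19.0 − -18.2 = -0.80.
Bearing = atan2(Δeast, Δnorth) mod 360° = 93.05° ≈ 093°.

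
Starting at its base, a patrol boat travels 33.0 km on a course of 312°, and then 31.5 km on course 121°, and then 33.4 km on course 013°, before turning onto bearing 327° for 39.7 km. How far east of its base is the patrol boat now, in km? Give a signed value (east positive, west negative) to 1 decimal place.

-11.6 km

Leg 1 (312°, 33.0 km): east 33.0 sin 312° = -24.52, north 33.0 cos 312° = 22.08
Leg 2 (121°, 31.5 km): east 31.5 sin 121° = 27.00, north 31.5 cos 121° = -16.22
Leg 3 (013°, 33.4 km): east 33.4 sin 13° = 7.51, north 33.4 cos 13° = 32.54
Leg 4 (327°, 39.7 km): east 39.7 sin 327° = -21.62, north 39.7 cos 327° = 33.30
Net east component: -11.63 km.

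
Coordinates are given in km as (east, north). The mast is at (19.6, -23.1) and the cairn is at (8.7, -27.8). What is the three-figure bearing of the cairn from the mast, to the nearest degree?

247°

Δeast = 8.7 − 19.6 = -10.90; Δnorth = -27.8 − -23.1 = -4.70.
Bearing = atan2(Δeast, Δnorth) mod 360° = 246.67° ≈ 247°.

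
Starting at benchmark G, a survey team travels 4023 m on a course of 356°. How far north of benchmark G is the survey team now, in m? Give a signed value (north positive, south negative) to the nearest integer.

4013 m

Leg 1 (356°, 4023 m): east 4023 sin 356° = -280.63, north 4023 cos 356° = 4013.20
Net north component: 4013.20 m.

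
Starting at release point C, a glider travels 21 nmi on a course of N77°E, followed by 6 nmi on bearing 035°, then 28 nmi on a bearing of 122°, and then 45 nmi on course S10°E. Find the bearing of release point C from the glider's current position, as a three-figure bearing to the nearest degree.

312°

Leg 1 (N77°E, 21 nmi): east 21 sin 77° = 20.46, north 21 cos 77° = 4.72
Leg 2 (035°, 6 nmi): east 6 sin 35° = 3.44, north 6 cos 35° = 4.91
Leg 3 (122°, 28 nmi): east 28 sin 122° = 23.75, north 28 cos 122° = -14.84
Leg 4 (S10°E, 45 nmi): east 45 sin 170° = 7.81, north 45 cos 170° = -44.32
Net displacement: 55.46 east, -49.52 north. Direction back to start is (-55.46, 49.52): bearing = atan2(-55.46, 49.52) mod 360° = 311.76° ≈ 312°.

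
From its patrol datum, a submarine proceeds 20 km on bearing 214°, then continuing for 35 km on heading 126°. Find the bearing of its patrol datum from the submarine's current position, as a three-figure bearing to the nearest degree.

Leg 1 (214°, 20 km): east 20 sin 214° = -11.18, north 20 cos 214° = -16.58
Leg 2 (126°, 35 km): east 35 sin 126° = 28.32, north 35 cos 126° = -20.57
Net displacement: 17.13 east, -37.15 north. Direction back to start is (-17.13, 37.15): bearing = atan2(-17.13, 37.15) mod 360° = 335.25° ≈ 335°.

335°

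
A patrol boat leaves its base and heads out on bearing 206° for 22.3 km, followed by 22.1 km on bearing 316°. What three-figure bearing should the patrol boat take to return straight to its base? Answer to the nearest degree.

081°

Leg 1 (206°, 22.3 km): east 22.3 sin 206° = -9.78, north 22.3 cos 206° = -20.04
Leg 2 (316°, 22.1 km): east 22.1 sin 316° = -15.35, north 22.1 cos 316° = 15.90
Net displacement: -25.13 east, -4.15 north. Direction back to start is (25.13, 4.15): bearing = atan2(25.13, 4.15) mod 360° = 80.63° ≈ 081°.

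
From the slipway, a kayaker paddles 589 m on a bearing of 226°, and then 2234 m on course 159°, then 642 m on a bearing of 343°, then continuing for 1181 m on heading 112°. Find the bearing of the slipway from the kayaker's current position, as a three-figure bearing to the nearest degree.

331°

Leg 1 (226°, 589 m): east 589 sin 226° = -423.69, north 589 cos 226° = -409.15
Leg 2 (159°, 2234 m): east 2234 sin 159° = 800.59, north 2234 cos 159° = -2085.62
Leg 3 (343°, 642 m): east 642 sin 343° = -187.70, north 642 cos 343° = 613.95
Leg 4 (112°, 1181 m): east 1181 sin 112° = 1095.00, north 1181 cos 112° = -442.41
Net displacement: 1284.20 east, -2323.24 north. Direction back to start is (-1284.20, 2323.24): bearing = atan2(-1284.20, 2323.24) mod 360° = 331.07° ≈ 331°.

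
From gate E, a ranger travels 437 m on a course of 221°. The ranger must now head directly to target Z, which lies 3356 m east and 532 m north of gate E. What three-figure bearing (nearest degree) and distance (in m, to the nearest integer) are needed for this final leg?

Leg 1 (221°, 437 m): east 437 sin 221° = -286.70, north 437 cos 221° = -329.81
Current position: (-286.70, -329.81). Target: (3356, 532). Remaining: Δeast = 3642.70, Δnorth = 861.81.
Bearing = atan2(3642.70, 861.81) mod 360° = 76.69°; distance = √((3642.70)² + (861.81)²) = 3743.255 m.

077°, 3743 m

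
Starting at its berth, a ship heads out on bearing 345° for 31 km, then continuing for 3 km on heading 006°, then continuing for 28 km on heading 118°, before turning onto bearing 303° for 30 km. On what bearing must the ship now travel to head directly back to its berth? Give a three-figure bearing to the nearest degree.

167°

Leg 1 (345°, 31 km): east 31 sin 345° = -8.02, north 31 cos 345° = 29.94
Leg 2 (006°, 3 km): east 3 sin 6° = 0.31, north 3 cos 6° = 2.98
Leg 3 (118°, 28 km): east 28 sin 118° = 24.72, north 28 cos 118° = -13.15
Leg 4 (303°, 30 km): east 30 sin 303° = -25.16, north 30 cos 303° = 16.34
Net displacement: -8.15 east, 36.12 north. Direction back to start is (8.15, -36.12): bearing = atan2(8.15, -36.12) mod 360° = 167.29° ≈ 167°.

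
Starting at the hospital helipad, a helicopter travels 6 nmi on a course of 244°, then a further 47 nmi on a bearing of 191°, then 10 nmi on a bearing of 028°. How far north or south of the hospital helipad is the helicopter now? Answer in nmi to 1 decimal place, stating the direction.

39.9 nmi south

Leg 1 (244°, 6 nmi): east 6 sin 244° = -5.39, north 6 cos 244° = -2.63
Leg 2 (191°, 47 nmi): east 47 sin 191° = -8.97, north 47 cos 191° = -46.14
Leg 3 (028°, 10 nmi): east 10 sin 28° = 4.69, north 10 cos 28° = 8.83
Net north component: -39.94 nmi.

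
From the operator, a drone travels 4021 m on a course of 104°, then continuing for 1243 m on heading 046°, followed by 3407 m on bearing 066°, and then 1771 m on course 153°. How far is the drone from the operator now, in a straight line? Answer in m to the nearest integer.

8717 m

Leg 1 (104°, 4021 m): east 4021 sin 104° = 3901.56, north 4021 cos 104° = -972.77
Leg 2 (046°, 1243 m): east 1243 sin 46° = 894.14, north 1243 cos 46° = 863.46
Leg 3 (066°, 3407 m): east 3407 sin 66° = 3112.45, north 3407 cos 66° = 1385.75
Leg 4 (153°, 1771 m): east 1771 sin 153° = 804.02, north 1771 cos 153° = -1577.97
Net: 8712.17 east, -301.53 north. Distance = √((8712.17)² + (-301.53)²) = 8717.381 m.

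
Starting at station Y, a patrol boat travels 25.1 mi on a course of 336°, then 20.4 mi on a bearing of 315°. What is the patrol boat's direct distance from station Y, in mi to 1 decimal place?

44.7 mi

Leg 1 (336°, 25.1 mi): east 25.1 sin 336° = -10.21, north 25.1 cos 336° = 22.93
Leg 2 (315°, 20.4 mi): east 20.4 sin 315° = -14.42, north 20.4 cos 315° = 14.42
Net: -24.63 east, 37.35 north. Distance = √((-24.63)² + (37.35)²) = 44.746 mi.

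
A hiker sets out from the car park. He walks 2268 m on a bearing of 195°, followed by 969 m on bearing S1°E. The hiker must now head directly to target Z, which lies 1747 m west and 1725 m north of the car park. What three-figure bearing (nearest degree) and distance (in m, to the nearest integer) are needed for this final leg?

346°, 5024 m

Leg 1 (195°, 2268 m): east 2268 sin 195° = -587.00, north 2268 cos 195° = -2190.72
Leg 2 (S1°E, 969 m): east 969 sin 179° = 16.91, north 969 cos 179° = -968.85
Current position: (-570.09, -3159.57). Target: (-1747, 1725). Remaining: Δeast = -1176.91, Δnorth = 4884.57.
Bearing = atan2(-1176.91, 4884.57) mod 360° = 346.45°; distance = √((-1176.91)² + (4884.57)²) = 5024.357 m.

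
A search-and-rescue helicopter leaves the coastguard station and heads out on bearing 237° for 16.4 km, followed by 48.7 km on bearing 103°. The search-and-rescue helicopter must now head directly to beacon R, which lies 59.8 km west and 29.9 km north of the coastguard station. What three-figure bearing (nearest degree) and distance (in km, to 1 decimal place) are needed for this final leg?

298°, 105.9 km

Leg 1 (237°, 16.4 km): east 16.4 sin 237° = -13.75, north 16.4 cos 237° = -8.93
Leg 2 (103°, 48.7 km): east 48.7 sin 103° = 47.45, north 48.7 cos 103° = -10.96
Current position: (33.70, -19.89). Target: (-59.8, 29.9). Remaining: Δeast = -93.50, Δnorth = 49.79.
Bearing = atan2(-93.50, 49.79) mod 360° = 298.04°; distance = √((-93.50)² + (49.79)²) = 105.927 km.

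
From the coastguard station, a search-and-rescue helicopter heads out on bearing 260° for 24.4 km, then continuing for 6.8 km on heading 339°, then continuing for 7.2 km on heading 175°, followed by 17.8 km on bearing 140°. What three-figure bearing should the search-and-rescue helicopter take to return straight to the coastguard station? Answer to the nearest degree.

Leg 1 (260°, 24.4 km): east 24.4 sin 260° = -24.03, north 24.4 cos 260° = -4.24
Leg 2 (339°, 6.8 km): east 6.8 sin 339° = -2.44, north 6.8 cos 339° = 6.35
Leg 3 (175°, 7.2 km): east 7.2 sin 175° = 0.63, north 7.2 cos 175° = -7.17
Leg 4 (140°, 17.8 km): east 17.8 sin 140° = 11.44, north 17.8 cos 140° = -13.64
Net displacement: -14.40 east, -18.70 north. Direction back to start is (14.40, 18.70): bearing = atan2(14.40, 18.70) mod 360° = 37.60° ≈ 038°.

038°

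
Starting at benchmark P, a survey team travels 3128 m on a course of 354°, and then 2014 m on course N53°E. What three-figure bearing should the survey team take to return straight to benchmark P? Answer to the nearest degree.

197°

Leg 1 (354°, 3128 m): east 3128 sin 354° = -326.97, north 3128 cos 354° = 3110.86
Leg 2 (N53°E, 2014 m): east 2014 sin 53° = 1608.45, north 2014 cos 53° = 1212.06
Net displacement: 1281.49 east, 4322.92 north. Direction back to start is (-1281.49, -4322.92): bearing = atan2(-1281.49, -4322.92) mod 360° = 196.51° ≈ 197°.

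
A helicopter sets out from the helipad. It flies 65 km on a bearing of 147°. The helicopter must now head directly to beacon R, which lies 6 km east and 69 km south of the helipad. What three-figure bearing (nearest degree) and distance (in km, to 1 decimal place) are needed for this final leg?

244°, 32.8 km

Leg 1 (147°, 65 km): east 65 sin 147° = 35.40, north 65 cos 147° = -54.51
Current position: (35.40, -54.51). Target: (6, -69). Remaining: Δeast = -29.40, Δnorth = -14.49.
Bearing = atan2(-29.40, -14.49) mod 360° = 243.77°; distance = √((-29.40)² + (-14.49)²) = 32.777 km.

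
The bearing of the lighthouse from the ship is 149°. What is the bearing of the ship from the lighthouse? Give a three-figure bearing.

Back-bearing = 149° + 180° = 329°.

329°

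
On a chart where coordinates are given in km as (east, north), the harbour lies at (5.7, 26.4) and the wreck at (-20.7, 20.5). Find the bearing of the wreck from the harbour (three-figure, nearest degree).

Δeast = -20.7 − 5.7 = -26.40; Δnorth = 20.5 − 26.4 = -5.90.
Bearing = atan2(Δeast, Δnorth) mod 360° = 257.40° ≈ 257°.

257°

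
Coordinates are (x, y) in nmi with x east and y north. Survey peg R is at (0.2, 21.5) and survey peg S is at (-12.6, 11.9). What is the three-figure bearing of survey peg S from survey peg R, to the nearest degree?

Δeast = -12.6 − 0.2 = -12.80; Δnorth = 11.9 − 21.5 = -9.60.
Bearing = atan2(Δeast, Δnorth) mod 360° = 233.13° ≈ 233°.

233°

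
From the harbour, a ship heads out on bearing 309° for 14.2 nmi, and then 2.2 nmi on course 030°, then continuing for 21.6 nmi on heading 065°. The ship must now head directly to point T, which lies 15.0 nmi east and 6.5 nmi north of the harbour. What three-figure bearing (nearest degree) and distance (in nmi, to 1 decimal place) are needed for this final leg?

Leg 1 (309°, 14.2 nmi): east 14.2 sin 309° = -11.04, north 14.2 cos 309° = 8.94
Leg 2 (030°, 2.2 nmi): east 2.2 sin 30° = 1.10, north 2.2 cos 30° = 1.91
Leg 3 (065°, 21.6 nmi): east 21.6 sin 65° = 19.58, north 21.6 cos 65° = 9.13
Current position: (9.64, 19.97). Target: (15.0, 6.5). Remaining: Δeast = 5.36, Δnorth = -13.47.
Bearing = atan2(5.36, -13.47) mod 360° = 158.30°; distance = √((5.36)² + (-13.47)²) = 14.497 nmi.

158°, 14.5 nmi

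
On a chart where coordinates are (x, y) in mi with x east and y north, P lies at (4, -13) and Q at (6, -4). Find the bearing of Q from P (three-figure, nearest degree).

Δeast = 6 − 4 = 2.00; Δnorth = -4 − -13 = 9.00.
Bearing = atan2(Δeast, Δnorth) mod 360° = 12.53° ≈ 013°.

013°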